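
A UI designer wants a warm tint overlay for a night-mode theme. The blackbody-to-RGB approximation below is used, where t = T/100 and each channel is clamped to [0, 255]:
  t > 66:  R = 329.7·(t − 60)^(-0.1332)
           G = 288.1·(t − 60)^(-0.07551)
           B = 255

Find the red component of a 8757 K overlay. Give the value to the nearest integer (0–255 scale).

212

t = 8757/100 = 87.57; the t > 66 branch applies.
R = 329.7·(87.57 − 60)^(-0.1332) = 329.7·27.57^(-0.1332) = 329.7·0.64289 = 211.959.
Rounded: 212.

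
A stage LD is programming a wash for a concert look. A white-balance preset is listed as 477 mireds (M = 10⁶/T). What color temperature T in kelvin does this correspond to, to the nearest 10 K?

2100 K

T = 10⁶ / 477 = 2096.44 K → 2100 K.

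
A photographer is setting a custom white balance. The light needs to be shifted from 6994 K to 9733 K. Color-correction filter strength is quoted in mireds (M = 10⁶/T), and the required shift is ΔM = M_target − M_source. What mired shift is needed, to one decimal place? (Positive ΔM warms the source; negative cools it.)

-40.2 mireds

M_source = 10⁶/6994 = 142.980; M_target = 10⁶/9733 = 102.743.
ΔM = 102.743 − 142.980 = -40.236 → -40.2 mireds, a cooling shift.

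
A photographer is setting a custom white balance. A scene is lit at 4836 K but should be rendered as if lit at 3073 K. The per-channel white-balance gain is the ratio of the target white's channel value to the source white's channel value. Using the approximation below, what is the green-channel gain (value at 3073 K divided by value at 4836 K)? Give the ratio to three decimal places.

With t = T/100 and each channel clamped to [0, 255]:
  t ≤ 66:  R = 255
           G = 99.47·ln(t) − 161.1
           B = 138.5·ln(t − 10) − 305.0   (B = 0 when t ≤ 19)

0.799

At 4836 K (t = 48.36):
  G = 99.47·ln 48.36 − 161.1 = 99.47·3.8787 − 161.1 = 224.712.
At 3073 K (t = 30.73):
  G = 99.47·ln 30.73 − 161.1 = 99.47·3.4252 − 161.1 = 179.609.
Gain = 179.609 / 224.712 = 0.7993 → 0.799.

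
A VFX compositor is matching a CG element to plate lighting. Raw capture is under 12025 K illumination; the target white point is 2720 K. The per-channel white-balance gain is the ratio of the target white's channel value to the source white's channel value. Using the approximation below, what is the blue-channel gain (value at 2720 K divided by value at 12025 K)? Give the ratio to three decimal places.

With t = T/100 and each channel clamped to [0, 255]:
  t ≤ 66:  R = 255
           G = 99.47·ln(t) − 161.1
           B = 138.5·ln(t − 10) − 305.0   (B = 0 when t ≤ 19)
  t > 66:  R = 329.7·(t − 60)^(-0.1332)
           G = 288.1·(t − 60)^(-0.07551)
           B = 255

At 12025 K (t = 120.25):
  B = 255 by definition for t > 66.
At 2720 K (t = 27.2):
  B = 138.5·ln(27.2 − 10) − 305.0 = 138.5·ln 17.2 − 305.0 = 138.5·2.8449 − 305.0 = 89.020.
Gain = 89.020 / 255.000 = 0.3491 → 0.349.

0.349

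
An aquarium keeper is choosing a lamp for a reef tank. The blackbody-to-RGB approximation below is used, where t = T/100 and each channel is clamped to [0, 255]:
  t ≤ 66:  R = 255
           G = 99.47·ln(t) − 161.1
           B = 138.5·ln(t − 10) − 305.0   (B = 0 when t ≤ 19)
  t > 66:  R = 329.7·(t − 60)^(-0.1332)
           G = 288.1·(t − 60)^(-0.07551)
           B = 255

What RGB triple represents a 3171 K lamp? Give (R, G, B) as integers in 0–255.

(255, 183, 121)

t = 3171/100 = 31.71; the t ≤ 66 branch applies.
R = 255 by definition for t ≤ 66.
G = 99.47·ln 31.71 − 161.1 = 99.47·3.4566 − 161.1 = 182.731.
B = 138.5·ln(31.71 − 10) − 305.0 = 138.5·ln 21.71 − 305.0 = 138.5·3.0778 − 305.0 = 121.272.
Rounded: (255, 183, 121).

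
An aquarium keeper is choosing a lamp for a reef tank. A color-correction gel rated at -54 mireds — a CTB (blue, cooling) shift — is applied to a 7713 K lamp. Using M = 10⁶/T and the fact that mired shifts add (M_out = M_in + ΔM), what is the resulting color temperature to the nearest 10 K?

M_in = 10⁶/7713 = 129.65 mireds.
M_out = 129.65 + (-54) = 75.65 mireds.
T_out = 10⁶/75.65 = 13218.6 K → 13220 K.

13220 K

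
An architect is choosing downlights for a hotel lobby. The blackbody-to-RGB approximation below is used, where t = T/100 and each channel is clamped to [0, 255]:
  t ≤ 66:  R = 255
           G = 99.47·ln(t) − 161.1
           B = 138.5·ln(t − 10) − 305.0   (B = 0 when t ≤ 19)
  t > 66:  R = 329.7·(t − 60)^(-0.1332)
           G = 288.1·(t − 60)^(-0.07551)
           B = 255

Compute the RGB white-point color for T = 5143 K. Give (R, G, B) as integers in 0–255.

(255, 231, 211)

t = 5143/100 = 51.43; the t ≤ 66 branch applies.
R = 255 by definition for t ≤ 66.
G = 99.47·ln 51.43 − 161.1 = 99.47·3.9402 − 161.1 = 230.834.
B = 138.5·ln(51.43 − 10) − 305.0 = 138.5·ln 41.43 − 305.0 = 138.5·3.7240 − 305.0 = 210.775.
Rounded: (255, 231, 211).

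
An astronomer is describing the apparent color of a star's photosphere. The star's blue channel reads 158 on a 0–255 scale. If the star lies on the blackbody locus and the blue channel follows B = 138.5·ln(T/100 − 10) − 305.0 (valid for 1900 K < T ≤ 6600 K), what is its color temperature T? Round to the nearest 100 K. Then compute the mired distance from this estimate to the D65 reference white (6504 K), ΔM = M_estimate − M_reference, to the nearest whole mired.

+109 mireds

ln(t − 10) = (158 + 305.0) / 138.5 = 3.3430.
t − 10 = e^3.3430 = 28.303, so t = 38.303.
T = 100·t = 3830 K → 3800 K to the nearest 100 K.
M_estimate = 10⁶/3800 = 263.16; M_reference = 10⁶/6504 = 153.75.
ΔM = 263.16 − 153.75 = 109.41 → +109 mireds.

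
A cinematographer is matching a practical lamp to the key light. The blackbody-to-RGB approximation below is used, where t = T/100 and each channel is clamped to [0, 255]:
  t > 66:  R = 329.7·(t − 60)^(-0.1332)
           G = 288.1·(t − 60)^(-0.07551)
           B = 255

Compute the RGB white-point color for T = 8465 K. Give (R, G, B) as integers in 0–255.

(215, 226, 255)

t = 8465/100 = 84.65; the t > 66 branch applies.
R = 329.7·(84.65 − 60)^(-0.1332) = 329.7·24.65^(-0.1332) = 329.7·0.65254 = 215.144.
G = 288.1·(84.65 − 60)^(-0.07551) = 288.1·24.65^(-0.07551) = 288.1·0.78506 = 226.176.
B = 255 by definition for t > 66.
Rounded: (215, 226, 255).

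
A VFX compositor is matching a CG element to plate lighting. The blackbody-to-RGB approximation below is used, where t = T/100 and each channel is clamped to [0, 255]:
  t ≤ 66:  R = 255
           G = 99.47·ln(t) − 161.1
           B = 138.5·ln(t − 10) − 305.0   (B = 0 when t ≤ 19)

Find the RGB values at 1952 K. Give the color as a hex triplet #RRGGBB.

#FF8607

t = 1952/100 = 19.52; the t ≤ 66 branch applies.
R = 255 by definition for t ≤ 66.
G = 99.47·ln 19.52 − 161.1 = 99.47·2.9714 − 161.1 = 134.469.
B = 138.5·ln(19.52 − 10) − 305.0 = 138.5·ln 9.52 − 305.0 = 138.5·2.2534 − 305.0 = 7.095.
Rounded: (255, 134, 7).
In hex: #FF8607.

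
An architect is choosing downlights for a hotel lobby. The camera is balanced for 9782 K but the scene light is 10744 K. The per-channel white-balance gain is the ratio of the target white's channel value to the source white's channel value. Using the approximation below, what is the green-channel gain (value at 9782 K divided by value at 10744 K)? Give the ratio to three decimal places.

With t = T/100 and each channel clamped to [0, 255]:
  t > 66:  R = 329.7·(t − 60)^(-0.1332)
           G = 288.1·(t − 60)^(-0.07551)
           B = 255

At 10744 K (t = 107.44):
  G = 288.1·(107.44 − 60)^(-0.07551) = 288.1·47.44^(-0.07551) = 288.1·0.74720 = 215.267.
At 9782 K (t = 97.82):
  G = 288.1·(97.82 − 60)^(-0.07551) = 288.1·37.82^(-0.07551) = 288.1·0.76009 = 218.983.
Gain = 218.983 / 215.267 = 1.0173 → 1.017.

1.017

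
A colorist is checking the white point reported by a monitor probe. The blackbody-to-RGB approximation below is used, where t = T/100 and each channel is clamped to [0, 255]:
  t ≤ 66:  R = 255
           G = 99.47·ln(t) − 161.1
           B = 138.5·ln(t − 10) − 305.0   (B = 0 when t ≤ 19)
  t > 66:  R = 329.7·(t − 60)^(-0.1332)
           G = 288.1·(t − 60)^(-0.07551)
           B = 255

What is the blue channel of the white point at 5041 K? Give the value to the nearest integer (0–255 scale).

t = 5041/100 = 50.41; the t ≤ 66 branch applies.
B = 138.5·ln(50.41 − 10) − 305.0 = 138.5·ln 40.41 − 305.0 = 138.5·3.6991 − 305.0 = 207.322.
Rounded: 207.

207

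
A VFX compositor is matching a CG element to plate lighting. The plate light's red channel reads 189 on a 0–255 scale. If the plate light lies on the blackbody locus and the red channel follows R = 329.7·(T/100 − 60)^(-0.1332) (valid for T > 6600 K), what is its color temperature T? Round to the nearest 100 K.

12500 K

(t − 60)^(-0.1332) = 189/329.7 = 0.57325.
t − 60 = 0.57325^(1/-0.1332) = 0.57325^(-7.508) = 65.199, so t = 125.199.
T = 100·t = 12520 K → 12500 K to the nearest 100 K.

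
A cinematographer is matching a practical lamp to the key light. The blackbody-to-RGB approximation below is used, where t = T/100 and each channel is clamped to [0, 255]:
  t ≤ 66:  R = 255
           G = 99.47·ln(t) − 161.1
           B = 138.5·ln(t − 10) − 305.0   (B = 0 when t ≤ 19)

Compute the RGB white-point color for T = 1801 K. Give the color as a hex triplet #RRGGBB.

#FF7E00

t = 1801/100 = 18.01; the t ≤ 66 branch applies.
R = 255 by definition for t ≤ 66.
G = 99.47·ln 18.01 − 161.1 = 99.47·2.8909 − 161.1 = 126.461.
t = 18.01 ≤ 19, so B = 0.
Rounded: (255, 126, 0).
In hex: #FF7E00.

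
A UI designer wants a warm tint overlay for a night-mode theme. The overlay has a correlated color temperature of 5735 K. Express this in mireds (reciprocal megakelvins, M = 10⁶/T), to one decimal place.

174.4 mireds

M = 10⁶ / 5735 = 174.368 → 174.4 mireds.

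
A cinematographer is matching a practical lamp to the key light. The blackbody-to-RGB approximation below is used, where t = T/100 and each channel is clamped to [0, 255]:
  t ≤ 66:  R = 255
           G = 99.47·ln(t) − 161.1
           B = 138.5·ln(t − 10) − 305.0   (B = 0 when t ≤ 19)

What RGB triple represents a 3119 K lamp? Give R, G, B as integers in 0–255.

R=255, G=181, B=118

t = 3119/100 = 31.19; the t ≤ 66 branch applies.
R = 255 by definition for t ≤ 66.
G = 99.47·ln 31.19 − 161.1 = 99.47·3.4401 − 161.1 = 181.087.
B = 138.5·ln(31.19 − 10) − 305.0 = 138.5·ln 21.19 − 305.0 = 138.5·3.0535 − 305.0 = 117.914.
Rounded: (255, 181, 118).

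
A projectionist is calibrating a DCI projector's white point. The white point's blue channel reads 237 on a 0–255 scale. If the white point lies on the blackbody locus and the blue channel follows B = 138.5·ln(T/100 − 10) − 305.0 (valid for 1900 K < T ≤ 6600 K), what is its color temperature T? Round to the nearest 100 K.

6000 K

ln(t − 10) = (237 + 305.0) / 138.5 = 3.9134.
t − 10 = e^3.9134 = 50.067, so t = 60.067.
T = 100·t = 6007 K → 6000 K to the nearest 100 K.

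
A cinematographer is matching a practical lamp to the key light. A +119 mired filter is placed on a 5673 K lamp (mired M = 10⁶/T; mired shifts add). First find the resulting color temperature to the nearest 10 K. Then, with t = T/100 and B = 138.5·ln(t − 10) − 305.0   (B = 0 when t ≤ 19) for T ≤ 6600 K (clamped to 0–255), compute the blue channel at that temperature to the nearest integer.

M_in = 10⁶/5673 = 176.27; M_out = 176.27 + (+119) = 295.27.
T_out = 10⁶/295.27 = 3386.7 K → 3390 K; t = 33.9.
B = 138.5·ln(33.9 − 10) − 305.0 = 138.5·ln 23.9 − 305.0 = 138.5·3.1739 − 305.0 = 134.582.
Rounded: 135.

135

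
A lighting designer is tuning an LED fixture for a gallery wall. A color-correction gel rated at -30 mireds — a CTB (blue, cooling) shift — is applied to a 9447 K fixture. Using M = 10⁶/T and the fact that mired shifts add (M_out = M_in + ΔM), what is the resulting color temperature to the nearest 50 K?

M_in = 10⁶/9447 = 105.85 mireds.
M_out = 105.85 + (-30) = 75.85 mireds.
T_out = 10⁶/75.85 = 13183.3 K → 13200 K.

13200 K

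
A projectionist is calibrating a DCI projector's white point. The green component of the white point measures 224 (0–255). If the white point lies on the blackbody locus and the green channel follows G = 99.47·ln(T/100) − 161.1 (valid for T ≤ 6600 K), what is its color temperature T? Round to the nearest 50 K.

ln t = (224 + 161.1) / 99.47 = 3.8715.
t = e^3.8715 = 48.015.
T = 100·t = 4802 K → 4800 K to the nearest 50 K.

4800 K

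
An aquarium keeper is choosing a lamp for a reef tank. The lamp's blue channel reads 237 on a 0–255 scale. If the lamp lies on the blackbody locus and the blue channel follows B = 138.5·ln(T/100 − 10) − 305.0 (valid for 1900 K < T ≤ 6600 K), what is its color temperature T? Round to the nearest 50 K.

ln(t − 10) = (237 + 305.0) / 138.5 = 3.9134.
t − 10 = e^3.9134 = 50.067, so t = 60.067.
T = 100·t = 6007 K → 6000 K to the nearest 50 K.

6000 K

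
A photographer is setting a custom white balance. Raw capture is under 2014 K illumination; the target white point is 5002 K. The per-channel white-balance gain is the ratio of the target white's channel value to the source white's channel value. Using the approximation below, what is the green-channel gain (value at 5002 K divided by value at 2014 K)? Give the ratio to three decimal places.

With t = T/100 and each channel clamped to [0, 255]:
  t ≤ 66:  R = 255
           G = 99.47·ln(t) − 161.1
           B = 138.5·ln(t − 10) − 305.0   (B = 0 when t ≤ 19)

At 2014 K (t = 20.14):
  G = 99.47·ln 20.14 − 161.1 = 99.47·3.0027 − 161.1 = 137.579.
At 5002 K (t = 50.02):
  G = 99.47·ln 50.02 − 161.1 = 99.47·3.9124 − 161.1 = 228.069.
Gain = 228.069 / 137.579 = 1.6577 → 1.658.

1.658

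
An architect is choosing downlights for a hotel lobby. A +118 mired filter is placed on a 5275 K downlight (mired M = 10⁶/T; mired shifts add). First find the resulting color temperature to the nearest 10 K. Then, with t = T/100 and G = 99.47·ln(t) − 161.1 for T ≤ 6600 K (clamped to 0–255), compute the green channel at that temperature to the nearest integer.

185

M_in = 10⁶/5275 = 189.57; M_out = 189.57 + (+118) = 307.57.
T_out = 10⁶/307.57 = 3251.3 K → 3250 K; t = 32.5.
G = 99.47·ln 32.5 − 161.1 = 99.47·3.4812 − 161.1 = 185.179.
Rounded: 185.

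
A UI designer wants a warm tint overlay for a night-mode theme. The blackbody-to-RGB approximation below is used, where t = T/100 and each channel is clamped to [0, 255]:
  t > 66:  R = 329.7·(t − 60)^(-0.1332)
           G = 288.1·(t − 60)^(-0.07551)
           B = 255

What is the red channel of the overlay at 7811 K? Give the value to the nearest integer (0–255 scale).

224

t = 7811/100 = 78.11; the t > 66 branch applies.
R = 329.7·(78.11 − 60)^(-0.1332) = 329.7·18.11^(-0.1332) = 329.7·0.67990 = 224.163.
Rounded: 224.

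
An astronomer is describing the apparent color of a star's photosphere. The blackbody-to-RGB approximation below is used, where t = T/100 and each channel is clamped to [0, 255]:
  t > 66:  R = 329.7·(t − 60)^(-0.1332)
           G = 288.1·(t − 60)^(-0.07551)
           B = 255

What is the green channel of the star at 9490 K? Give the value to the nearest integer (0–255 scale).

220

t = 9490/100 = 94.9; the t > 66 branch applies.
G = 288.1·(94.9 − 60)^(-0.07551) = 288.1·34.9^(-0.07551) = 288.1·0.76472 = 220.315.
Rounded: 220.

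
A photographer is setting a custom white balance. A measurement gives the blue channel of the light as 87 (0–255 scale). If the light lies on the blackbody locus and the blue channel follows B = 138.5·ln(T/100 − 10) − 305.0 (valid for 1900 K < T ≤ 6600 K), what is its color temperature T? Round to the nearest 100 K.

2700 K

ln(t − 10) = (87 + 305.0) / 138.5 = 2.8303.
t − 10 = e^2.8303 = 16.951, so t = 26.951.
T = 100·t = 2695 K → 2700 K to the nearest 100 K.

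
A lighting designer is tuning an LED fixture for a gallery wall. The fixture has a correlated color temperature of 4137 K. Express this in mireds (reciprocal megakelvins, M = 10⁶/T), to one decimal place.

M = 10⁶ / 4137 = 241.721 → 241.7 mireds.

241.7 mireds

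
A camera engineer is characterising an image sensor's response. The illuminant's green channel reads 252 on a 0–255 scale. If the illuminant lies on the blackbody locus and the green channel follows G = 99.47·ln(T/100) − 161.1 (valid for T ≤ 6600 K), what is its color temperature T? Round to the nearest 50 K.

6350 K

ln t = (252 + 161.1) / 99.47 = 4.1530.
t = e^4.1530 = 63.625.
T = 100·t = 6363 K → 6350 K to the nearest 50 K.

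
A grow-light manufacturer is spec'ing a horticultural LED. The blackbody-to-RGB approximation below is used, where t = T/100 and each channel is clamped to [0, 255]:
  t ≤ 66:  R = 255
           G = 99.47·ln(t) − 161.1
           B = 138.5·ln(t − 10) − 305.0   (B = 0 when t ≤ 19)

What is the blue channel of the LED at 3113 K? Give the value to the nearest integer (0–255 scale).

118

t = 3113/100 = 31.13; the t ≤ 66 branch applies.
B = 138.5·ln(31.13 − 10) − 305.0 = 138.5·ln 21.13 − 305.0 = 138.5·3.0507 − 305.0 = 117.521.
Rounded: 118.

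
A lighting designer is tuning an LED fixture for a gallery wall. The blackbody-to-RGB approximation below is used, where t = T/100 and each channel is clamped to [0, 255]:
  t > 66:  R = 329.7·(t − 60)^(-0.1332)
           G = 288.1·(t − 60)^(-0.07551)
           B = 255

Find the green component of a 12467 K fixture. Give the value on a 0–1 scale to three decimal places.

t = 12467/100 = 124.67; the t > 66 branch applies.
G = 288.1·(124.67 − 60)^(-0.07551) = 288.1·64.67^(-0.07551) = 288.1·0.72992 = 210.289.
On a 0–1 scale: 210.289/255 = 0.8247 → 0.825.

0.825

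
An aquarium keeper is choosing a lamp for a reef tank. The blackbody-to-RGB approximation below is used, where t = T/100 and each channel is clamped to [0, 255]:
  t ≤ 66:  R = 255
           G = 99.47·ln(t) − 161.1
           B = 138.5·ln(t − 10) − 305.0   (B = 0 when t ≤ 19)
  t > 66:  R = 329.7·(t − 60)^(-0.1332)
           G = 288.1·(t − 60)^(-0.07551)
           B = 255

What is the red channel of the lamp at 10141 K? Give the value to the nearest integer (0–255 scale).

t = 10141/100 = 101.41; the t > 66 branch applies.
R = 329.7·(101.41 − 60)^(-0.1332) = 329.7·41.41^(-0.1332) = 329.7·0.60898 = 200.780.
Rounded: 201.

201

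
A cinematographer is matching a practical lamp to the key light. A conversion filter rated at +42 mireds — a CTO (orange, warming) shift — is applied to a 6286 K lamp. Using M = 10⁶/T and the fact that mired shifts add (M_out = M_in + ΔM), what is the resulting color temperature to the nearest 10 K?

M_in = 10⁶/6286 = 159.08 mireds.
M_out = 159.08 + (+42) = 201.08 mireds.
T_out = 10⁶/201.08 = 4973.1 K → 4970 K.

4970 K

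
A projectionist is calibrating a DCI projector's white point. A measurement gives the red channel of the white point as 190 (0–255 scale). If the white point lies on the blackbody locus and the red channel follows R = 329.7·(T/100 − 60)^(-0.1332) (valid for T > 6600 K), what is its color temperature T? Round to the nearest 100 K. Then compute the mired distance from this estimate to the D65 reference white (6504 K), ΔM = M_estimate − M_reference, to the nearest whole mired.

-72 mireds

(t − 60)^(-0.1332) = 190/329.7 = 0.57628.
t − 60 = 0.57628^(1/-0.1332) = 0.57628^(-7.508) = 62.667, so t = 122.667.
T = 100·t = 12267 K → 12300 K to the nearest 100 K.
M_estimate = 10⁶/12300 = 81.30; M_reference = 10⁶/6504 = 153.75.
ΔM = 81.30 − 153.75 = -72.45 → -72 mireds.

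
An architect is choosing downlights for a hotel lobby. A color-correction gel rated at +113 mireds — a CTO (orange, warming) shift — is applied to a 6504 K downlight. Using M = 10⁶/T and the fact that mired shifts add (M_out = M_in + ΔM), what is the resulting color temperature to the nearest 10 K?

M_in = 10⁶/6504 = 153.75 mireds.
M_out = 153.75 + (+113) = 266.75 mireds.
T_out = 10⁶/266.75 = 3748.8 K → 3750 K.

3750 K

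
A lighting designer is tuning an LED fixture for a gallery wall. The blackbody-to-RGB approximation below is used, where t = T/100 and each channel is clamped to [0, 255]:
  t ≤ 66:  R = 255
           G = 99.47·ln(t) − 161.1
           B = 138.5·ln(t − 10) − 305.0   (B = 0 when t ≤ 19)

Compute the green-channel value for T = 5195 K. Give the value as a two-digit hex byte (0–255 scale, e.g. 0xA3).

t = 5195/100 = 51.95; the t ≤ 66 branch applies.
G = 99.47·ln 51.95 − 161.1 = 99.47·3.9503 − 161.1 = 231.835.
Rounded: 232; in hex, 0xE8.

0xE8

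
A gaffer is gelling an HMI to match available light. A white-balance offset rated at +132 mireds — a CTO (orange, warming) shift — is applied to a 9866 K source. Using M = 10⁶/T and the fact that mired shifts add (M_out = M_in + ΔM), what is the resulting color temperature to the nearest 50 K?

M_in = 10⁶/9866 = 101.36 mireds.
M_out = 101.36 + (+132) = 233.36 mireds.
T_out = 10⁶/233.36 = 4285.3 K → 4300 K.

4300 K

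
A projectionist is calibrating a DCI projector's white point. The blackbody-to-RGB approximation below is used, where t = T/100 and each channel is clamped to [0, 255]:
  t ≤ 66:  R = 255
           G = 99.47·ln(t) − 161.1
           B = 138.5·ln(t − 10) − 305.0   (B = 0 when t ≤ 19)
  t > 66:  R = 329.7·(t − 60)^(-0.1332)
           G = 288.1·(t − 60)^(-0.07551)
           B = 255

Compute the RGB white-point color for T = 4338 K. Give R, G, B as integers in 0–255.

t = 4338/100 = 43.38; the t ≤ 66 branch applies.
R = 255 by definition for t ≤ 66.
G = 99.47·ln 43.38 − 161.1 = 99.47·3.7700 − 161.1 = 213.902.
B = 138.5·ln(43.38 − 10) − 305.0 = 138.5·ln 33.38 − 305.0 = 138.5·3.5080 − 305.0 = 180.852.
Rounded: (255, 214, 181).

R=255, G=214, B=181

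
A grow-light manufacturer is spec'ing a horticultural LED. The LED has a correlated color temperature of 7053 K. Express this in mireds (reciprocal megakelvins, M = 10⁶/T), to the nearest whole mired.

M = 10⁶ / 7053 = 141.784 → 142 mireds.

142 mireds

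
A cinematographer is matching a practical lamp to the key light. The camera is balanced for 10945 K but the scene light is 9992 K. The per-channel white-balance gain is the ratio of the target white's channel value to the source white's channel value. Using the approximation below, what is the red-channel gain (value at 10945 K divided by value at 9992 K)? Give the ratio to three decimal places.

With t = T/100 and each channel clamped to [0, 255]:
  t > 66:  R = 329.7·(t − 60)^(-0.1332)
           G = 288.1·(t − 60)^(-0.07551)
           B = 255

At 9992 K (t = 99.92):
  R = 329.7·(99.92 − 60)^(-0.1332) = 329.7·39.92^(-0.1332) = 329.7·0.61196 = 201.762.
At 10945 K (t = 109.45):
  R = 329.7·(109.45 − 60)^(-0.1332) = 329.7·49.45^(-0.1332) = 329.7·0.59475 = 196.090.
Gain = 196.090 / 201.762 = 0.9719 → 0.972.

0.972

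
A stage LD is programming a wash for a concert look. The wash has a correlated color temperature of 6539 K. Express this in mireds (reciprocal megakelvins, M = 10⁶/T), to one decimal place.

152.9 mireds

M = 10⁶ / 6539 = 152.929 → 152.9 mireds.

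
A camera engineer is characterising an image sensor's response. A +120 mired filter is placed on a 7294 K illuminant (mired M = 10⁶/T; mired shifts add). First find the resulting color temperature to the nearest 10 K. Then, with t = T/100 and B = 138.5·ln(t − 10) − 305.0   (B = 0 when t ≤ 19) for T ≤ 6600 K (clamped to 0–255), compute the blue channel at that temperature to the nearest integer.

161

M_in = 10⁶/7294 = 137.10; M_out = 137.10 + (+120) = 257.10.
T_out = 10⁶/257.10 = 3889.6 K → 3890 K; t = 38.9.
B = 138.5·ln(38.9 − 10) − 305.0 = 138.5·ln 28.9 − 305.0 = 138.5·3.3638 − 305.0 = 160.892.
Rounded: 161.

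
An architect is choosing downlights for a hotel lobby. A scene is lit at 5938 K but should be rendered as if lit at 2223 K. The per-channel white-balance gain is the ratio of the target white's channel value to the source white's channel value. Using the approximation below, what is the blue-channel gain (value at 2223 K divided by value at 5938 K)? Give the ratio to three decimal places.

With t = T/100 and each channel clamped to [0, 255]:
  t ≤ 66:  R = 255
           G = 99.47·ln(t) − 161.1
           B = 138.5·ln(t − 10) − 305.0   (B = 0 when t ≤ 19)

0.178

At 5938 K (t = 59.38):
  B = 138.5·ln(59.38 − 10) − 305.0 = 138.5·ln 49.38 − 305.0 = 138.5·3.8995 − 305.0 = 235.087.
At 2223 K (t = 22.23):
  B = 138.5·ln(22.23 − 10) − 305.0 = 138.5·ln 12.23 − 305.0 = 138.5·2.5039 − 305.0 = 41.789.
Gain = 41.789 / 235.087 = 0.1778 → 0.178.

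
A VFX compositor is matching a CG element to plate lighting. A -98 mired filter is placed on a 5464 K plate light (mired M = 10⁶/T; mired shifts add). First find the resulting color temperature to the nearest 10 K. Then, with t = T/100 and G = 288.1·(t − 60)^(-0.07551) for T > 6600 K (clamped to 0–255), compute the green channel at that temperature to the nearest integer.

M_in = 10⁶/5464 = 183.02; M_out = 183.02 + (-98) = 85.02.
T_out = 10⁶/85.02 = 11762.5 K → 11760 K; t = 117.6.
G = 288.1·(117.6 − 60)^(-0.07551) = 288.1·57.6^(-0.07551) = 288.1·0.73633 = 212.136.
Rounded: 212.

212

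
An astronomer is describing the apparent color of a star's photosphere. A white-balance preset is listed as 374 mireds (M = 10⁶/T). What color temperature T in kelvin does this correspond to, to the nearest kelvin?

2674 K

T = 10⁶ / 374 = 2673.80 K → 2674 K.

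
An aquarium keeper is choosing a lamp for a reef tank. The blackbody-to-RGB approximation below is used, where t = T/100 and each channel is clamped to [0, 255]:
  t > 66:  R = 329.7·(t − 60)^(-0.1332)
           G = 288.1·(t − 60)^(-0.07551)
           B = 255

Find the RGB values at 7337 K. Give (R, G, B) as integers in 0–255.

t = 7337/100 = 73.37; the t > 66 branch applies.
R = 329.7·(73.37 − 60)^(-0.1332) = 329.7·13.37^(-0.1332) = 329.7·0.70794 = 233.409.
G = 288.1·(73.37 − 60)^(-0.07551) = 288.1·13.37^(-0.07551) = 288.1·0.82218 = 236.869.
B = 255 by definition for t > 66.
Rounded: (233, 237, 255).

(233, 237, 255)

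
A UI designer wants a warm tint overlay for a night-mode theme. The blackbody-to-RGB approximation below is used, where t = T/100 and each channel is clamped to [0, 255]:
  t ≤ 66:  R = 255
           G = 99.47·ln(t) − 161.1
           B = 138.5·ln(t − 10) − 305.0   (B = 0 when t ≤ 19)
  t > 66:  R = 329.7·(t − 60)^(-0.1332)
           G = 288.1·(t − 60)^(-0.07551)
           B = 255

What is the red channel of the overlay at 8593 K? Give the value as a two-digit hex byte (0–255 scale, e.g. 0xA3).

0xD6

t = 8593/100 = 85.93; the t > 66 branch applies.
R = 329.7·(85.93 − 60)^(-0.1332) = 329.7·25.93^(-0.1332) = 329.7·0.64816 = 213.698.
Rounded: 214; in hex, 0xD6.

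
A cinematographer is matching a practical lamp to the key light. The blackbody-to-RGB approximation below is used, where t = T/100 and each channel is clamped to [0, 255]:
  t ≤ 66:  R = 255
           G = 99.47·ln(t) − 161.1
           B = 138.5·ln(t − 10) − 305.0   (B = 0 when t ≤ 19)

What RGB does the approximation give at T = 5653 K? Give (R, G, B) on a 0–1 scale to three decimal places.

(1.000, 0.942, 0.890)

t = 5653/100 = 56.53; the t ≤ 66 branch applies.
R = 255 by definition for t ≤ 66.
G = 99.47·ln 56.53 − 161.1 = 99.47·4.0348 − 161.1 = 240.239.
B = 138.5·ln(56.53 − 10) − 305.0 = 138.5·ln 46.53 − 305.0 = 138.5·3.8401 − 305.0 = 226.853.
Dividing each by 255: (1.0000, 0.9421, 0.8896) → (1.000, 0.942, 0.890).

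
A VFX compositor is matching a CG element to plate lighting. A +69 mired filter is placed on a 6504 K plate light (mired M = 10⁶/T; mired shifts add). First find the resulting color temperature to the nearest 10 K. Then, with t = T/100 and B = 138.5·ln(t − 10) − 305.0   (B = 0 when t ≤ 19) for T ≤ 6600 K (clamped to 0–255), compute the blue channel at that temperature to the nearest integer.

M_in = 10⁶/6504 = 153.75; M_out = 153.75 + (+69) = 222.75.
T_out = 10⁶/222.75 = 4489.3 K → 4490 K; t = 44.9.
B = 138.5·ln(44.9 − 10) − 305.0 = 138.5·ln 34.9 − 305.0 = 138.5·3.5525 − 305.0 = 187.019.
Rounded: 187.

187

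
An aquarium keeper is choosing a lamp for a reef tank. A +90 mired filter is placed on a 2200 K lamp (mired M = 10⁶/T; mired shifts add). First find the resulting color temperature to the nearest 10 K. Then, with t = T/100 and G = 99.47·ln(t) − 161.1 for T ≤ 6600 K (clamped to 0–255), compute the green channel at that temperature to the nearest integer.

129

M_in = 10⁶/2200 = 454.55; M_out = 454.55 + (+90) = 544.55.
T_out = 10⁶/544.55 = 1836.4 K → 1840 K; t = 18.4.
G = 99.47·ln 18.4 − 161.1 = 99.47·2.9124 − 161.1 = 128.592.
Rounded: 129.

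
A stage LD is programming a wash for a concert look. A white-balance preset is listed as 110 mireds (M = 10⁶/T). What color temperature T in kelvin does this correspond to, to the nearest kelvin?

9091 K

T = 10⁶ / 110 = 9090.91 K → 9091 K.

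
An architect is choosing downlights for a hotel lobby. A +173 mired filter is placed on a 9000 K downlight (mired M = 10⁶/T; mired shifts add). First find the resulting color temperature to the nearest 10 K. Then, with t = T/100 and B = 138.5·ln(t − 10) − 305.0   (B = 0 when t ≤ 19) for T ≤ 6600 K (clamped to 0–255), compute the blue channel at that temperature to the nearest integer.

142

M_in = 10⁶/9000 = 111.11; M_out = 111.11 + (+173) = 284.11.
T_out = 10⁶/284.11 = 3519.7 K → 3520 K; t = 35.2.
B = 138.5·ln(35.2 − 10) − 305.0 = 138.5·ln 25.2 − 305.0 = 138.5·3.2268 − 305.0 = 141.918.
Rounded: 142.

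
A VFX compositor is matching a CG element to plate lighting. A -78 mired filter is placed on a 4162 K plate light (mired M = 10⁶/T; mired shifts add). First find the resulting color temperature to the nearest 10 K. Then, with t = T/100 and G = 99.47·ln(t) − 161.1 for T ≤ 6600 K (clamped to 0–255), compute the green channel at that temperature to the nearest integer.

249

M_in = 10⁶/4162 = 240.27; M_out = 240.27 + (-78) = 162.27.
T_out = 10⁶/162.27 = 6162.6 K → 6160 K; t = 61.6.
G = 99.47·ln 61.6 − 161.1 = 99.47·4.1207 − 161.1 = 248.782.
Rounded: 249.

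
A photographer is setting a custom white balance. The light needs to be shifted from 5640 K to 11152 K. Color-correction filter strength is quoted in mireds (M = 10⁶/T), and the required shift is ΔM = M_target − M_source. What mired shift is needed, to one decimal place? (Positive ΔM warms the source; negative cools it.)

-87.6 mireds

M_source = 10⁶/5640 = 177.305; M_target = 10⁶/11152 = 89.670.
ΔM = 89.670 − 177.305 = -87.635 → -87.6 mireds, a cooling shift.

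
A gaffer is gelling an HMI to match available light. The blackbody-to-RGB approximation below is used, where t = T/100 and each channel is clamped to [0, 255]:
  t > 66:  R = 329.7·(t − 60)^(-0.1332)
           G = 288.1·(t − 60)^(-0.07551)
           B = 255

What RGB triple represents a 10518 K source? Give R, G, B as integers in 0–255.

R=198, G=216, B=255

t = 10518/100 = 105.18; the t > 66 branch applies.
R = 329.7·(105.18 − 60)^(-0.1332) = 329.7·45.18^(-0.1332) = 329.7·0.60195 = 198.463.
G = 288.1·(105.18 − 60)^(-0.07551) = 288.1·45.18^(-0.07551) = 288.1·0.74995 = 216.062.
B = 255 by definition for t > 66.
Rounded: (198, 216, 255).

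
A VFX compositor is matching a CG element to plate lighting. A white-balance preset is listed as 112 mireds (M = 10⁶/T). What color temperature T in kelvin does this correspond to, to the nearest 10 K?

8930 K

T = 10⁶ / 112 = 8928.57 K → 8930 K.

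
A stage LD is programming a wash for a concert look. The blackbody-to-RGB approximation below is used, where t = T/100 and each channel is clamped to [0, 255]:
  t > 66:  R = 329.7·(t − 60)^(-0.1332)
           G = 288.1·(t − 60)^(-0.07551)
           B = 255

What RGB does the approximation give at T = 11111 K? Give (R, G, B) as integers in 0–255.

(195, 214, 255)

t = 11111/100 = 111.11; the t > 66 branch applies.
R = 329.7·(111.11 − 60)^(-0.1332) = 329.7·51.11^(-0.1332) = 329.7·0.59214 = 195.230.
G = 288.1·(111.11 − 60)^(-0.07551) = 288.1·51.11^(-0.07551) = 288.1·0.74300 = 214.059.
B = 255 by definition for t > 66.
Rounded: (195, 214, 255).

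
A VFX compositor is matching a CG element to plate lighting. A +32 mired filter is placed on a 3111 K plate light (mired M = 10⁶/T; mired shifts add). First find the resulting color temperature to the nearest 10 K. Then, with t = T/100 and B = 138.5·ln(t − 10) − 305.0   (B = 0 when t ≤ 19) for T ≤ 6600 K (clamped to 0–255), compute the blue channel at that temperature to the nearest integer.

M_in = 10⁶/3111 = 321.44; M_out = 321.44 + (+32) = 353.44.
T_out = 10⁶/353.44 = 2829.3 K → 2830 K; t = 28.3.
B = 138.5·ln(28.3 − 10) − 305.0 = 138.5·ln 18.3 − 305.0 = 138.5·2.9069 − 305.0 = 97.606.
Rounded: 98.

98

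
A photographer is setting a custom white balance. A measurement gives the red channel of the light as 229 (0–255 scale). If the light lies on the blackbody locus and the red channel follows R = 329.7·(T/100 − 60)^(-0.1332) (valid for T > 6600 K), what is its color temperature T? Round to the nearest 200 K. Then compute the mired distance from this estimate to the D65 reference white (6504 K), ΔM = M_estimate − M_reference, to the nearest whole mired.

-22 mireds

(t − 60)^(-0.1332) = 229/329.7 = 0.69457.
t − 60 = 0.69457^(1/-0.1332) = 0.69457^(-7.508) = 15.428, so t = 75.428.
T = 100·t = 7543 K → 7600 K to the nearest 200 K.
M_estimate = 10⁶/7600 = 131.58; M_reference = 10⁶/6504 = 153.75.
ΔM = 131.58 − 153.75 = -22.17 → -22 mireds.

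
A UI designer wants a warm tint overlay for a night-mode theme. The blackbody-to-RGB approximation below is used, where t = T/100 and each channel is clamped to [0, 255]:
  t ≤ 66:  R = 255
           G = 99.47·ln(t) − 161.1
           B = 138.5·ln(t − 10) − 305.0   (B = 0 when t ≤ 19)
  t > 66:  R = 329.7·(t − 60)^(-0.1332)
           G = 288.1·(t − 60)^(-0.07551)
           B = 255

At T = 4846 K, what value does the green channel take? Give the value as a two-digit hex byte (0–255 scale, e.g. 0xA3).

0xE1

t = 4846/100 = 48.46; the t ≤ 66 branch applies.
G = 99.47·ln 48.46 − 161.1 = 99.47·3.8807 − 161.1 = 224.917.
Rounded: 225; in hex, 0xE1.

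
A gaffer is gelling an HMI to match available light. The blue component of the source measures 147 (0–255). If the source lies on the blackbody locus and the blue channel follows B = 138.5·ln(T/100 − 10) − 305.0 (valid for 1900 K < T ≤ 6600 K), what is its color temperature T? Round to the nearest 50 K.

ln(t − 10) = (147 + 305.0) / 138.5 = 3.2635.
t − 10 = e^3.2635 = 26.142, so t = 36.142.
T = 100·t = 3614 K → 3600 K to the nearest 50 K.

3600 K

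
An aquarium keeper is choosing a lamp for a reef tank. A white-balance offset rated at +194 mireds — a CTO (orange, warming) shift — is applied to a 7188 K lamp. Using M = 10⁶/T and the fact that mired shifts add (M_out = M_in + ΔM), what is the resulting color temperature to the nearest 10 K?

M_in = 10⁶/7188 = 139.12 mireds.
M_out = 139.12 + (+194) = 333.12 mireds.
T_out = 10⁶/333.12 = 3001.9 K → 3000 K.

3000 K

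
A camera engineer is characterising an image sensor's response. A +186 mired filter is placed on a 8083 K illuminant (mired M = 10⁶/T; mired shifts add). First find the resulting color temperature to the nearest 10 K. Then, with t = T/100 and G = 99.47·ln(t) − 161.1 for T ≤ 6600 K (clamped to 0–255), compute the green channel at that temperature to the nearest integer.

M_in = 10⁶/8083 = 123.72; M_out = 123.72 + (+186) = 309.72.
T_out = 10⁶/309.72 = 3228.8 K → 3230 K; t = 32.3.
G = 99.47·ln 32.3 − 161.1 = 99.47·3.4751 − 161.1 = 184.565.
Rounded: 185.

185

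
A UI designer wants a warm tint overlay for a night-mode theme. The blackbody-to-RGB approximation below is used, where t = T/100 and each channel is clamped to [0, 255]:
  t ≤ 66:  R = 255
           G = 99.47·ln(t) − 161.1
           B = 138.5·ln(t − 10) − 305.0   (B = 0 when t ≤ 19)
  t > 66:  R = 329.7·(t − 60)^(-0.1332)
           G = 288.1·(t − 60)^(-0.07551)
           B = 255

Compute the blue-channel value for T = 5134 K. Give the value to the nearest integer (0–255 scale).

t = 5134/100 = 51.34; the t ≤ 66 branch applies.
B = 138.5·ln(51.34 − 10) − 305.0 = 138.5·ln 41.34 − 305.0 = 138.5·3.7218 − 305.0 = 210.474.
Rounded: 210.

210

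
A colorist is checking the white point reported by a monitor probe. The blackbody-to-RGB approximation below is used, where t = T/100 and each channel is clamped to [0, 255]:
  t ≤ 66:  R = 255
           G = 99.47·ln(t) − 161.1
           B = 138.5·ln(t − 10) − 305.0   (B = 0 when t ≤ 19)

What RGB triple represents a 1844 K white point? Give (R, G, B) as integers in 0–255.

(255, 129, 0)

t = 1844/100 = 18.44; the t ≤ 66 branch applies.
R = 255 by definition for t ≤ 66.
G = 99.47·ln 18.44 − 161.1 = 99.47·2.9145 − 161.1 = 128.808.
t = 18.44 ≤ 19, so B = 0.
Rounded: (255, 129, 0).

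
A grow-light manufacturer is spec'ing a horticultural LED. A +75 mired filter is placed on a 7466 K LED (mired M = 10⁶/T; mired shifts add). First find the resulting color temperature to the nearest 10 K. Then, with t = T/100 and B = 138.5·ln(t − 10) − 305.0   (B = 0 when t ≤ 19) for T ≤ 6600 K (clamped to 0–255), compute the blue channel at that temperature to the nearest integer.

M_in = 10⁶/7466 = 133.94; M_out = 133.94 + (+75) = 208.94.
T_out = 10⁶/208.94 = 4786.1 K → 4790 K; t = 47.9.
B = 138.5·ln(47.9 − 10) − 305.0 = 138.5·ln 37.9 − 305.0 = 138.5·3.6350 − 305.0 = 198.441.
Rounded: 198.

198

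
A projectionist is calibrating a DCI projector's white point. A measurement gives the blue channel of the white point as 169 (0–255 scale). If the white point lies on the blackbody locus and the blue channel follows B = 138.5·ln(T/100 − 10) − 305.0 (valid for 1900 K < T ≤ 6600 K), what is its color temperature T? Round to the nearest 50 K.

ln(t − 10) = (169 + 305.0) / 138.5 = 3.4224.
t − 10 = e^3.4224 = 30.642, so t = 40.642.
T = 100·t = 4064 K → 4050 K to the nearest 50 K.

4050 K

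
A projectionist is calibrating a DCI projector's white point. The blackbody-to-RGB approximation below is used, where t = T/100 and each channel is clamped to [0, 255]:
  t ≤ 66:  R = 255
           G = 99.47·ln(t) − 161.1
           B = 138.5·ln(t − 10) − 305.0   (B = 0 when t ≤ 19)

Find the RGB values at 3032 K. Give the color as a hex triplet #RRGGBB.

t = 3032/100 = 30.32; the t ≤ 66 branch applies.
R = 255 by definition for t ≤ 66.
G = 99.47·ln 30.32 − 161.1 = 99.47·3.4118 − 161.1 = 178.272.
B = 138.5·ln(30.32 − 10) − 305.0 = 138.5·ln 20.32 − 305.0 = 138.5·3.0116 − 305.0 = 112.107.
Rounded: (255, 178, 112).
In hex: #FFB270.

#FFB270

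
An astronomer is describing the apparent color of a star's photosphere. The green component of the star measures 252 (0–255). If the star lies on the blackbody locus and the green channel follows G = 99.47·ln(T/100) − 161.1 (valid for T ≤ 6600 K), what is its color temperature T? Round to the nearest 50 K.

6350 K

ln t = (252 + 161.1) / 99.47 = 4.1530.
t = e^4.1530 = 63.625.
T = 100·t = 6363 K → 6350 K to the nearest 50 K.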